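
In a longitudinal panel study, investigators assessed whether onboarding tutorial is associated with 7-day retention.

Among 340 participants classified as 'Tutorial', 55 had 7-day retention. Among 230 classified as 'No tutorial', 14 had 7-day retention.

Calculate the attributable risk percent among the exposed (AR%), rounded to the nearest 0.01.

From the description: a = 55, b = 285, c = 14, d = 216.
Risk in exposed = 55/340 = 0.16176; risk in unexposed = 14/230 = 0.06087.
RR = 0.16176/0.06087 = 2.65756
AR% = (RR − 1)/RR × 100 = (2.65756 − 1)/2.65756 × 100 = 62.3715%

62.37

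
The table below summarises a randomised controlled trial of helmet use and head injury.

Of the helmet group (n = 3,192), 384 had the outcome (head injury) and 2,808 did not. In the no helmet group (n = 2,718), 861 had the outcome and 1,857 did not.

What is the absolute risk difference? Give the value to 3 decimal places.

From the description: a = 384, b = 2808, c = 861, d = 1857.
Risk in exposed = 384/3192 = 0.120301; risk in unexposed = 861/2718 = 0.316777.
Risk difference = 0.120301 − 0.316777 = -0.196476

-0.196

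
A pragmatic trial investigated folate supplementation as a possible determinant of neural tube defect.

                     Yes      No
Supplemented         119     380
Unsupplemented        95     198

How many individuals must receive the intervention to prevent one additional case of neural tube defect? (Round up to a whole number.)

Risk in treated group = 119/499 = 0.23848; risk in control = 95/293 = 0.32423.
Absolute risk reduction = 0.32423 − 0.23848 = 0.08576
NNT = 1 / ARR = 1 / 0.08576 = 11.661 → round up → 12

12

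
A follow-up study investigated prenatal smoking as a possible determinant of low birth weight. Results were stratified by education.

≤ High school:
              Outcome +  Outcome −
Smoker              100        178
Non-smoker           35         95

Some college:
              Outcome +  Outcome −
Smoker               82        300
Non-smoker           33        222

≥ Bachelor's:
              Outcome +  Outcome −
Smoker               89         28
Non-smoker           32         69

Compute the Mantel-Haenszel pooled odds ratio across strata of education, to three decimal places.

OR_MH = Σ(aᵢdᵢ/nᵢ) / Σ(bᵢcᵢ/nᵢ), where nᵢ is the stratum total.
Stratum 1 (≤ High school): n = 408; a·d/n = 100·95/408 = 23.2843; b·c/n = 178·35/408 = 15.2696
Stratum 2 (Some college): n = 637; a·d/n = 82·222/637 = 28.5777; b·c/n = 300·33/637 = 15.5416
Stratum 3 (≥ Bachelor's): n = 218; a·d/n = 89·69/218 = 28.1697; b·c/n = 28·32/218 = 4.1101
OR_MH = (23.2843 + 28.5777 + 28.1697) / (15.2696 + 15.5416 + 4.1101) = 80.0317 / 34.9213 = 2.29177

2.292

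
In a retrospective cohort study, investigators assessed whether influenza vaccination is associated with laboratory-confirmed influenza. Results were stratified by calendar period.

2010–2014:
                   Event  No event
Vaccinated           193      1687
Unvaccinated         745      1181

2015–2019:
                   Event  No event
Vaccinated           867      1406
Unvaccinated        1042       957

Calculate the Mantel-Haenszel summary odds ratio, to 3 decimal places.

OR_MH = Σ(aᵢdᵢ/nᵢ) / Σ(bᵢcᵢ/nᵢ), where nᵢ is the stratum total.
Stratum 1 (2010–2014): n = 3806; a·d/n = 193·1181/3806 = 59.8878; b·c/n = 1687·745/3806 = 330.2194
Stratum 2 (2015–2019): n = 4272; a·d/n = 867·957/4272 = 194.2226; b·c/n = 1406·1042/4272 = 342.9429
OR_MH = (59.8878 + 194.2226) / (330.2194 + 342.9429) = 254.1104 / 673.1623 = 0.37749

0.377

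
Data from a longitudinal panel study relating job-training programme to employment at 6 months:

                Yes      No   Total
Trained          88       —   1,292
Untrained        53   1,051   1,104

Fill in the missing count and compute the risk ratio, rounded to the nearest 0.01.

The missing cell is in the exposed row: 1292 − 88 = 1204.
So a = 88, b = 1204, c = 53, d = 1051.
RR = [a/(a+b)] / [c/(c+d)] = (88/1292) / (53/1104) = 0.06811/0.04801 = 1.41877

1.42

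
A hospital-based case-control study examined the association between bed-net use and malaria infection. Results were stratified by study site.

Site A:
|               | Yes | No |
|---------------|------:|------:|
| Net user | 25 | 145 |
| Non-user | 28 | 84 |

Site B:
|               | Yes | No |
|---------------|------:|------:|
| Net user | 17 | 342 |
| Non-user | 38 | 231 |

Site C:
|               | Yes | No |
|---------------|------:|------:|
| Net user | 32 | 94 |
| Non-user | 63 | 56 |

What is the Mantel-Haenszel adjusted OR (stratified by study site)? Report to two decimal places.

0.35

OR_MH = Σ(aᵢdᵢ/nᵢ) / Σ(bᵢcᵢ/nᵢ), where nᵢ is the stratum total.
Stratum 1 (Site A): n = 282; a·d/n = 25·84/282 = 7.4468; b·c/n = 145·28/282 = 14.3972
Stratum 2 (Site B): n = 628; a·d/n = 17·231/628 = 6.2532; b·c/n = 342·38/628 = 20.6943
Stratum 3 (Site C): n = 245; a·d/n = 32·56/245 = 7.3143; b·c/n = 94·63/245 = 24.1714
OR_MH = (7.4468 + 6.2532 + 7.3143) / (14.3972 + 20.6943 + 24.1714) = 21.0143 / 59.2629 = 0.35459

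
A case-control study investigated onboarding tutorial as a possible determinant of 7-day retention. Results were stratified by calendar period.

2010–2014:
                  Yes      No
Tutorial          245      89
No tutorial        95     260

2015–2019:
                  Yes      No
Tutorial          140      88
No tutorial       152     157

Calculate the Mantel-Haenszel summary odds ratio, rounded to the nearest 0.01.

OR_MH = Σ(aᵢdᵢ/nᵢ) / Σ(bᵢcᵢ/nᵢ), where nᵢ is the stratum total.
Stratum 1 (2010–2014): n = 689; a·d/n = 245·260/689 = 92.4528; b·c/n = 89·95/689 = 12.2714
Stratum 2 (2015–2019): n = 537; a·d/n = 140·157/537 = 40.9311; b·c/n = 88·152/537 = 24.9088
OR_MH = (92.4528 + 40.9311) / (12.2714 + 24.9088) = 133.3839 / 37.1802 = 3.58750

3.59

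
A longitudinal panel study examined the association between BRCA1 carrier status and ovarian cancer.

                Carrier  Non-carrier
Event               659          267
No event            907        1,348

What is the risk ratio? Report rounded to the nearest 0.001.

Reading the table with exposure as columns: a = 659 (Carrier, case), b = 907 (Carrier, non-case), c = 267 (Non-carrier, case), d = 1348.
Risk in exposed = 659/1566 = 0.42082; risk in unexposed = 267/1615 = 0.16533.
RR = 0.42082 / 0.16533 = 2.54539
The risk among the exposed is 2.55 times that among the unexposed.

2.545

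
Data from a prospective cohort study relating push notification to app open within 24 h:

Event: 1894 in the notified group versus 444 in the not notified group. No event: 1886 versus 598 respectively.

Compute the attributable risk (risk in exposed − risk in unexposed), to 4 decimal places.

From the description: a = 1894, b = 1886, c = 444, d = 598.
Risk in exposed = 1894/3780 = 0.501058; risk in unexposed = 444/1042 = 0.426104.
Risk difference = 0.501058 − 0.426104 = 0.074955

0.0750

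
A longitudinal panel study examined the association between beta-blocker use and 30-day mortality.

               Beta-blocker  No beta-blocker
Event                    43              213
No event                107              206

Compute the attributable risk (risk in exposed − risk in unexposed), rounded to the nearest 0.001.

-0.222

Reading the table with exposure as columns: a = 43 (Beta-blocker, case), b = 107 (Beta-blocker, non-case), c = 213 (No beta-blocker, case), d = 206.
Risk in exposed = 43/150 = 0.286667; risk in unexposed = 213/419 = 0.508353.
Risk difference = 0.286667 − 0.508353 = -0.221687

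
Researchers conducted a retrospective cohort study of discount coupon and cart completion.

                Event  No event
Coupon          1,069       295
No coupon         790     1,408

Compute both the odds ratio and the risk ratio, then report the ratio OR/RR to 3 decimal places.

2.962

Cells: a = 1069, b = 295, c = 790, d = 1408.
OR = (1069·1408)/(295·790) = 1505152/233050 = 6.45849
Risk in exposed = 1069/1364 = 0.78372; risk in unexposed = 790/2198 = 0.35942; RR = 2.18054
OR/RR = 6.45849 / 2.18054 = 2.96188
The outcome is not rare, so the OR lies further from 1 than the RR.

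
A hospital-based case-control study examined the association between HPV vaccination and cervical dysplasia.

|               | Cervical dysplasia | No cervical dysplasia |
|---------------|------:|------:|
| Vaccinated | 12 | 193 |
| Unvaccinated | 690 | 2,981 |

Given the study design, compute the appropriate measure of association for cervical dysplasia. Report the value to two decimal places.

Cells: a = 12, b = 193, c = 690, d = 2981.
This is a hospital-based case-control study: participants were sampled on outcome status, so risks in the source population cannot be estimated directly — relative risk is not valid here. The odds ratio is the appropriate measure.
OR = (a·d)/(b·c) = (12 × 2981) / (193 × 690) = 35772 / 133170 = 0.26862

0.27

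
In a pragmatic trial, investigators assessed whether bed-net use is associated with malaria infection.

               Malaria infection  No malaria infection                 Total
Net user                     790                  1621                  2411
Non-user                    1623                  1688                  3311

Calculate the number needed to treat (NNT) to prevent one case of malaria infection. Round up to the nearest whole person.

Risk in treated group = 790/2411 = 0.32766; risk in control = 1623/3311 = 0.49018.
Absolute risk reduction = 0.49018 − 0.32766 = 0.16252
NNT = 1 / ARR = 1 / 0.16252 = 6.153 → round up → 7

7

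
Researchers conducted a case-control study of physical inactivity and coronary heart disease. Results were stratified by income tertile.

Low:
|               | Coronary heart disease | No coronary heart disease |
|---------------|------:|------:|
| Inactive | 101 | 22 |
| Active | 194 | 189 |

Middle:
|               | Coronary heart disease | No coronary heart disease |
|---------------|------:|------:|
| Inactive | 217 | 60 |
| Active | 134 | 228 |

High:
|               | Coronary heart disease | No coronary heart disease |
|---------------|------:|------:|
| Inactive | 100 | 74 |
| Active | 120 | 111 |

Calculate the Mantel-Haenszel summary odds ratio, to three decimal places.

3.320

OR_MH = Σ(aᵢdᵢ/nᵢ) / Σ(bᵢcᵢ/nᵢ), where nᵢ is the stratum total.
Stratum 1 (Low): n = 506; a·d/n = 101·189/506 = 37.7253; b·c/n = 22·194/506 = 8.4348
Stratum 2 (Middle): n = 639; a·d/n = 217·228/639 = 77.4272; b·c/n = 60·134/639 = 12.5822
Stratum 3 (High): n = 405; a·d/n = 100·111/405 = 27.4074; b·c/n = 74·120/405 = 21.9259
OR_MH = (37.7253 + 77.4272 + 27.4074) / (8.4348 + 12.5822 + 21.9259) = 142.5599 / 42.9429 = 3.31976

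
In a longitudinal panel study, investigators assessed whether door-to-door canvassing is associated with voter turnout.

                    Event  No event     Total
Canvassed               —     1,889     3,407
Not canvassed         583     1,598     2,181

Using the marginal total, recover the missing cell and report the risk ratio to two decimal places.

The missing cell is in the exposed row: 3407 − 1889 = 1518.
So a = 1518, b = 1889, c = 583, d = 1598.
RR = [a/(a+b)] / [c/(c+d)] = (1518/3407) / (583/2181) = 0.44555/0.26731 = 1.66681

1.67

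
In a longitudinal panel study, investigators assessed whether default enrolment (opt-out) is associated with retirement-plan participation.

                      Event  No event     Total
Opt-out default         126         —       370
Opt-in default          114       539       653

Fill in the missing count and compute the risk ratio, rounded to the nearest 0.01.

The missing cell is in the exposed row: 370 − 126 = 244.
So a = 126, b = 244, c = 114, d = 539.
RR = [a/(a+b)] / [c/(c+d)] = (126/370) / (114/653) = 0.34054/0.17458 = 1.95064

1.95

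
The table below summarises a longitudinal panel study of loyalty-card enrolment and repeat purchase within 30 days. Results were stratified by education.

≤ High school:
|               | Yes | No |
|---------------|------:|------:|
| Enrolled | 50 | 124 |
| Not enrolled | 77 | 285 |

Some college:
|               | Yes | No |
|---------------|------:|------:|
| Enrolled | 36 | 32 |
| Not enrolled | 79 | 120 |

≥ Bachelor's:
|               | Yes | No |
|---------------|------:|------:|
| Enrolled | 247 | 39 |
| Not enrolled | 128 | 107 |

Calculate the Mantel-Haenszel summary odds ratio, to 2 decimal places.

2.54

OR_MH = Σ(aᵢdᵢ/nᵢ) / Σ(bᵢcᵢ/nᵢ), where nᵢ is the stratum total.
Stratum 1 (≤ High school): n = 536; a·d/n = 50·285/536 = 26.5858; b·c/n = 124·77/536 = 17.8134
Stratum 2 (Some college): n = 267; a·d/n = 36·120/267 = 16.1798; b·c/n = 32·79/267 = 9.4682
Stratum 3 (≥ Bachelor's): n = 521; a·d/n = 247·107/521 = 50.7274; b·c/n = 39·128/521 = 9.5816
OR_MH = (26.5858 + 16.1798 + 50.7274) / (17.8134 + 9.4682 + 9.5816) = 93.4930 / 36.8632 = 2.53622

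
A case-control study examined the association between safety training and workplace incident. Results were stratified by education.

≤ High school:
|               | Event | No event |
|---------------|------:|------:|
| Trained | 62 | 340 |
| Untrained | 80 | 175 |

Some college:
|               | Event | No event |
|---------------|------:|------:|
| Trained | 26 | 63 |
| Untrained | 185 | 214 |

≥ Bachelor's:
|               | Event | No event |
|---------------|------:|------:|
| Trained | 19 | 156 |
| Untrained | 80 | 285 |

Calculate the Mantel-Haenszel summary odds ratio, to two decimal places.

0.43

OR_MH = Σ(aᵢdᵢ/nᵢ) / Σ(bᵢcᵢ/nᵢ), where nᵢ is the stratum total.
Stratum 1 (≤ High school): n = 657; a·d/n = 62·175/657 = 16.5145; b·c/n = 340·80/657 = 41.4003
Stratum 2 (Some college): n = 488; a·d/n = 26·214/488 = 11.4016; b·c/n = 63·185/488 = 23.8832
Stratum 3 (≥ Bachelor's): n = 540; a·d/n = 19·285/540 = 10.0278; b·c/n = 156·80/540 = 23.1111
OR_MH = (16.5145 + 11.4016 + 10.0278) / (41.4003 + 23.8832 + 23.1111) = 37.9439 / 88.3946 = 0.42926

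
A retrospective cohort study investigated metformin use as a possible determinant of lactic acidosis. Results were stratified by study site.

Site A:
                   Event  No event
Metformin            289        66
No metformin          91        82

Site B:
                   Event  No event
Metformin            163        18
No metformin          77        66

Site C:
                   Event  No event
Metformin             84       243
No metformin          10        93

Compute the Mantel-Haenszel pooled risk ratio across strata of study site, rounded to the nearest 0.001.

1.670

RR_MH = Σ(aᵢ·n₀ᵢ/nᵢ) / Σ(cᵢ·n₁ᵢ/nᵢ), with n₁ᵢ = aᵢ+bᵢ (exposed), n₀ᵢ = cᵢ+dᵢ (unexposed), nᵢ = n₁ᵢ+n₀ᵢ.
Stratum 1 (Site A): n₁ = 355, n₀ = 173, n = 528; a·n₀/n = 289·173/528 = 94.6913; c·n₁/n = 91·355/528 = 61.1837
Stratum 2 (Site B): n₁ = 181, n₀ = 143, n = 324; a·n₀/n = 163·143/324 = 71.9414; c·n₁/n = 77·181/324 = 43.0154
Stratum 3 (Site C): n₁ = 327, n₀ = 103, n = 430; a·n₀/n = 84·103/430 = 20.1209; c·n₁/n = 10·327/430 = 7.6047
RR_MH = (94.6913 + 71.9414 + 20.1209) / (61.1837 + 43.0154 + 7.6047) = 186.7536 / 111.8038 = 1.67037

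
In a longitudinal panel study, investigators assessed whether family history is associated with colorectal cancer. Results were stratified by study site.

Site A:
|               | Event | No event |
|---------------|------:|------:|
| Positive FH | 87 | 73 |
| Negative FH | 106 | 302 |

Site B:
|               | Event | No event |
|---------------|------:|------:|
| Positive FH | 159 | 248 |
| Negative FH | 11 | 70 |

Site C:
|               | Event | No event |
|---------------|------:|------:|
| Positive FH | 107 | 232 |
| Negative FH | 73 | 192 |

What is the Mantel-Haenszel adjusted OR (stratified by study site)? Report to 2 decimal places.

OR_MH = Σ(aᵢdᵢ/nᵢ) / Σ(bᵢcᵢ/nᵢ), where nᵢ is the stratum total.
Stratum 1 (Site A): n = 568; a·d/n = 87·302/568 = 46.2570; b·c/n = 73·106/568 = 13.6232
Stratum 2 (Site B): n = 488; a·d/n = 159·70/488 = 22.8074; b·c/n = 248·11/488 = 5.5902
Stratum 3 (Site C): n = 604; a·d/n = 107·192/604 = 34.0132; b·c/n = 232·73/604 = 28.0397
OR_MH = (46.2570 + 22.8074 + 34.0132) / (13.6232 + 5.5902 + 28.0397) = 103.0777 / 47.2531 = 2.18139

2.18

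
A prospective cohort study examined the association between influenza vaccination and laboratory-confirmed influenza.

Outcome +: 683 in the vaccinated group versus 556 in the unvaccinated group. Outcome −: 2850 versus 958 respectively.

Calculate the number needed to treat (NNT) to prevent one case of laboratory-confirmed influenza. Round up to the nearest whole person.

Risk in treated group = 683/3533 = 0.19332; risk in control = 556/1514 = 0.36724.
Absolute risk reduction = 0.36724 − 0.19332 = 0.17392
NNT = 1 / ARR = 1 / 0.17392 = 5.750 → round up → 6

6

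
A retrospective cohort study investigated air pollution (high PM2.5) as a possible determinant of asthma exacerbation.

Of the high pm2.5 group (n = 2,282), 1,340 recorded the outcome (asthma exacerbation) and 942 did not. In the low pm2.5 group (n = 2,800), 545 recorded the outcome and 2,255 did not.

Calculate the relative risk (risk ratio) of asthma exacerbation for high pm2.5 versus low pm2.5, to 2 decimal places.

3.02

From the description: a = 1340, b = 942, c = 545, d = 2255.
Risk in exposed = 1340/2282 = 0.58720; risk in unexposed = 545/2800 = 0.19464.
RR = 0.58720 / 0.19464 = 3.01683
The risk among the exposed is 3.02 times that among the unexposed.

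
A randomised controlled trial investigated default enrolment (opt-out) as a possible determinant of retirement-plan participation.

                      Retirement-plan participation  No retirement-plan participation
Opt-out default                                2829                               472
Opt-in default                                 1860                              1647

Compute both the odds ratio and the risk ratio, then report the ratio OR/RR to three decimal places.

Cells: a = 2829, b = 472, c = 1860, d = 1647.
OR = (2829·1647)/(472·1860) = 4659363/877920 = 5.30728
Risk in exposed = 2829/3301 = 0.85701; risk in unexposed = 1860/3507 = 0.53037; RR = 1.61588
OR/RR = 5.30728 / 1.61588 = 3.28444
The outcome is not rare, so the OR lies further from 1 than the RR.

3.284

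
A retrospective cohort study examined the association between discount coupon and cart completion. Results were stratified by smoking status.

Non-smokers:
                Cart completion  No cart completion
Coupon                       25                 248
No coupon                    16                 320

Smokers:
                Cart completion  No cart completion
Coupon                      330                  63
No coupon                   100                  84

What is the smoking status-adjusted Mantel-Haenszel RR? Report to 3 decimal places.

RR_MH = Σ(aᵢ·n₀ᵢ/nᵢ) / Σ(cᵢ·n₁ᵢ/nᵢ), with n₁ᵢ = aᵢ+bᵢ (exposed), n₀ᵢ = cᵢ+dᵢ (unexposed), nᵢ = n₁ᵢ+n₀ᵢ.
Stratum 1 (Non-smokers): n₁ = 273, n₀ = 336, n = 609; a·n₀/n = 25·336/609 = 13.7931; c·n₁/n = 16·273/609 = 7.1724
Stratum 2 (Smokers): n₁ = 393, n₀ = 184, n = 577; a·n₀/n = 330·184/577 = 105.2340; c·n₁/n = 100·393/577 = 68.1109
RR_MH = (13.7931 + 105.2340) / (7.1724 + 68.1109) = 119.0271 / 75.2833 = 1.58105

1.581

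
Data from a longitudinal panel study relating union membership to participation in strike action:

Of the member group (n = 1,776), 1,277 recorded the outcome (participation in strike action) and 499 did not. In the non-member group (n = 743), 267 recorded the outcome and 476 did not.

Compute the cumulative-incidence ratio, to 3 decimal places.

From the description: a = 1277, b = 499, c = 267, d = 476.
Risk in exposed = 1277/1776 = 0.71903; risk in unexposed = 267/743 = 0.35935.
RR = 0.71903 / 0.35935 = 2.00090
The risk among the exposed is 2.00 times that among the unexposed.

2.001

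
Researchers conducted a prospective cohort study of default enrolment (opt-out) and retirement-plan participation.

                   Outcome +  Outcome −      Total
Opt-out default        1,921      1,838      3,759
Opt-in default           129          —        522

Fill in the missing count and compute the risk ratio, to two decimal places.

The missing cell is in the unexposed row: 522 − 129 = 393.
So a = 1921, b = 1838, c = 129, d = 393.
RR = [a/(a+b)] / [c/(c+d)] = (1921/3759) / (129/522) = 0.51104/0.24713 = 2.06793

2.07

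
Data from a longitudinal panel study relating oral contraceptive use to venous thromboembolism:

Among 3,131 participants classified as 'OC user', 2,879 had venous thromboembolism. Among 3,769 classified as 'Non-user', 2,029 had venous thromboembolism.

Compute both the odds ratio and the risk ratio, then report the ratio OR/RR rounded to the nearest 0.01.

5.74

From the description: a = 2879, b = 252, c = 2029, d = 1740.
OR = (2879·1740)/(252·2029) = 5009460/511308 = 9.79734
Risk in exposed = 2879/3131 = 0.91951; risk in unexposed = 2029/3769 = 0.53834; RR = 1.70806
OR/RR = 9.79734 / 1.70806 = 5.73595
The outcome is not rare, so the OR lies further from 1 than the RR.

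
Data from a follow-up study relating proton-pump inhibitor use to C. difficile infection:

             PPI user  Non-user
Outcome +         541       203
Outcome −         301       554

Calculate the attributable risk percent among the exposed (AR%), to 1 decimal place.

58.3

Reading the table with exposure as columns: a = 541 (PPI user, case), b = 301 (PPI user, non-case), c = 203 (Non-user, case), d = 554.
Risk in exposed = 541/842 = 0.64252; risk in unexposed = 203/757 = 0.26816.
RR = 0.64252/0.26816 = 2.39599
AR% = (RR − 1)/RR × 100 = (2.39599 − 1)/2.39599 × 100 = 58.2636%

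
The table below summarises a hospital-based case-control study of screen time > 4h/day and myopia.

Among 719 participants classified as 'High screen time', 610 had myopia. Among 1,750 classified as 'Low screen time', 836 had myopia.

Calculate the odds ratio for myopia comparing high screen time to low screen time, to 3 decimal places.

6.118

From the description: a = 610, b = 109, c = 836, d = 914.
OR = (a·d)/(b·c) = (610 × 914) / (109 × 836) = 557540 / 91124 = 6.11848
The odds of myopia are about 6.12 times as high in the high screen time group.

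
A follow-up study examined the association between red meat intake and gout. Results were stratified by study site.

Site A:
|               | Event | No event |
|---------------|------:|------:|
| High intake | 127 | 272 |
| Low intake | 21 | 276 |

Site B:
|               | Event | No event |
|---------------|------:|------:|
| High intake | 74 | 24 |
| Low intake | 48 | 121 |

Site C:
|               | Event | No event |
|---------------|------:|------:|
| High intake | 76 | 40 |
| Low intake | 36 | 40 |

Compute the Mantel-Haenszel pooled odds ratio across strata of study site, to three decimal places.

4.981

OR_MH = Σ(aᵢdᵢ/nᵢ) / Σ(bᵢcᵢ/nᵢ), where nᵢ is the stratum total.
Stratum 1 (Site A): n = 696; a·d/n = 127·276/696 = 50.3621; b·c/n = 272·21/696 = 8.2069
Stratum 2 (Site B): n = 267; a·d/n = 74·121/267 = 33.5356; b·c/n = 24·48/267 = 4.3146
Stratum 3 (Site C): n = 192; a·d/n = 76·40/192 = 15.8333; b·c/n = 40·36/192 = 7.5000
OR_MH = (50.3621 + 33.5356 + 15.8333) / (8.2069 + 4.3146 + 7.5000) = 99.7310 / 20.0215 = 4.98119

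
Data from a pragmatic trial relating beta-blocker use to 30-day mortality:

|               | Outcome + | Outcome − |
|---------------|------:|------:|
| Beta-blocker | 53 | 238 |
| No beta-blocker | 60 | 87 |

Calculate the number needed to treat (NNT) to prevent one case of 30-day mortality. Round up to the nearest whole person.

Risk in treated group = 53/291 = 0.18213; risk in control = 60/147 = 0.40816.
Absolute risk reduction = 0.40816 − 0.18213 = 0.22603
NNT = 1 / ARR = 1 / 0.22603 = 4.424 → round up → 5

5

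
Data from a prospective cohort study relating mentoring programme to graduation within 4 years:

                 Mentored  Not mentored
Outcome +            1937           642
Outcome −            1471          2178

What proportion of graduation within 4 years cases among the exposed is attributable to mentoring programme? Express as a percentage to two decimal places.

59.95

Reading the table with exposure as columns: a = 1937 (Mentored, case), b = 1471 (Mentored, non-case), c = 642 (Not mentored, case), d = 2178.
Risk in exposed = 1937/3408 = 0.56837; risk in unexposed = 642/2820 = 0.22766.
RR = 0.56837/0.22766 = 2.49657
AR% = (RR − 1)/RR × 100 = (2.49657 − 1)/2.49657 × 100 = 59.9451%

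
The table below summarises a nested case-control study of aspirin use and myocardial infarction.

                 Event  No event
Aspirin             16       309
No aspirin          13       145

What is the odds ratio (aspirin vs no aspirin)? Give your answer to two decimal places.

Cells: a = 16, b = 309, c = 13, d = 145.
OR = (a·d)/(b·c) = (16 × 145) / (309 × 13) = 2320 / 4017 = 0.57755
Exposure is associated with lower odds of myocardial infarction (OR = 0.58 < 1).

0.58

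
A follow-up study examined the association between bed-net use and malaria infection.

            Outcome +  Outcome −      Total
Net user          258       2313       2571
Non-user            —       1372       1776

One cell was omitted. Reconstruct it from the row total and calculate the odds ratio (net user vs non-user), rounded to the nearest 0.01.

0.38

The missing cell is in the unexposed row: 1776 − 1372 = 404.
So a = 258, b = 2313, c = 404, d = 1372.
OR = (a·d)/(b·c) = (258 × 1372) / (2313 × 404) = 353976 / 934452 = 0.37881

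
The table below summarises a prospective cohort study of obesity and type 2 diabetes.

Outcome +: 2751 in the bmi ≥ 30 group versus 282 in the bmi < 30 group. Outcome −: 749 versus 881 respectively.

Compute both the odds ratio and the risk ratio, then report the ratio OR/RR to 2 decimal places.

From the description: a = 2751, b = 749, c = 282, d = 881.
OR = (2751·881)/(749·282) = 2423631/211218 = 11.47455
Risk in exposed = 2751/3500 = 0.78600; risk in unexposed = 282/1163 = 0.24248; RR = 3.24155
OR/RR = 11.47455 / 3.24155 = 3.53983
The outcome is not rare, so the OR lies further from 1 than the RR.

3.54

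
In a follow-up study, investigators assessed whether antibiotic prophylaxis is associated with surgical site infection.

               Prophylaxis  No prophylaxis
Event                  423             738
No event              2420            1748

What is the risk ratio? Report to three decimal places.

0.501

Reading the table with exposure as columns: a = 423 (Prophylaxis, case), b = 2420 (Prophylaxis, non-case), c = 738 (No prophylaxis, case), d = 1748.
Risk in exposed = 423/2843 = 0.14879; risk in unexposed = 738/2486 = 0.29686.
RR = 0.14879 / 0.29686 = 0.50120
The risk is 50% lower among the exposed than among the unexposed.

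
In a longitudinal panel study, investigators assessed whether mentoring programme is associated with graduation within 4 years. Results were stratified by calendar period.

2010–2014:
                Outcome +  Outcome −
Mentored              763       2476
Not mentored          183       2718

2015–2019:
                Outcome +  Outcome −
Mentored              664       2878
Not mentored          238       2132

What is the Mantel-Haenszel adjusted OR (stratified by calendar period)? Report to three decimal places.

OR_MH = Σ(aᵢdᵢ/nᵢ) / Σ(bᵢcᵢ/nᵢ), where nᵢ is the stratum total.
Stratum 1 (2010–2014): n = 6140; a·d/n = 763·2718/6140 = 337.7580; b·c/n = 2476·183/6140 = 73.7961
Stratum 2 (2015–2019): n = 5912; a·d/n = 664·2132/5912 = 239.4533; b·c/n = 2878·238/5912 = 115.8599
OR_MH = (337.7580 + 239.4533) / (73.7961 + 115.8599) = 577.2113 / 189.6560 = 3.04346

3.043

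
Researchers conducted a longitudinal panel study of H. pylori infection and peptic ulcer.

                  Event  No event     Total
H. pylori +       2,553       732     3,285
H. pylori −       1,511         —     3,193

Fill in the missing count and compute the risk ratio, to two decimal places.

The missing cell is in the unexposed row: 3193 − 1511 = 1682.
So a = 2553, b = 732, c = 1511, d = 1682.
RR = [a/(a+b)] / [c/(c+d)] = (2553/3285) / (1511/3193) = 0.77717/0.47322 = 1.64229

1.64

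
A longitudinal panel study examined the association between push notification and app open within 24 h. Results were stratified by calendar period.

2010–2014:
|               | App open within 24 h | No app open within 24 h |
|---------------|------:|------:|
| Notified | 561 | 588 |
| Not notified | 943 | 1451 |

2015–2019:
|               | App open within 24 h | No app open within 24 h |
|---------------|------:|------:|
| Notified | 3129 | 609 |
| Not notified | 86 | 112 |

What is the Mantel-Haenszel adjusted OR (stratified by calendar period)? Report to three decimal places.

1.877

OR_MH = Σ(aᵢdᵢ/nᵢ) / Σ(bᵢcᵢ/nᵢ), where nᵢ is the stratum total.
Stratum 1 (2010–2014): n = 3543; a·d/n = 561·1451/3543 = 229.7519; b·c/n = 588·943/3543 = 156.5013
Stratum 2 (2015–2019): n = 3936; a·d/n = 3129·112/3936 = 89.0366; b·c/n = 609·86/3936 = 13.3064
OR_MH = (229.7519 + 89.0366) / (156.5013 + 13.3064) = 318.7885 / 169.8077 = 1.87735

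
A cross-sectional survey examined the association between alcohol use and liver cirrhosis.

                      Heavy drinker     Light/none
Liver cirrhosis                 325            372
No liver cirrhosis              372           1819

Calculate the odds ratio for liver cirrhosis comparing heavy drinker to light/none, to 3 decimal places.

Reading the table with exposure as columns: a = 325 (Heavy drinker, case), b = 372 (Heavy drinker, non-case), c = 372 (Light/none, case), d = 1819.
OR = (a·d)/(b·c) = (325 × 1819) / (372 × 372) = 591175 / 138384 = 4.27199
The odds of liver cirrhosis are about 4.27 times as high in the heavy drinker group.

4.272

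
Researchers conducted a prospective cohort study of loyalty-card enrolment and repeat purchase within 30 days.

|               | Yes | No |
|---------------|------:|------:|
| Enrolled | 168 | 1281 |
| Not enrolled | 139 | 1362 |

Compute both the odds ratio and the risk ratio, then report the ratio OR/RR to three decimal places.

1.026

Cells: a = 168, b = 1281, c = 139, d = 1362.
OR = (168·1362)/(1281·139) = 228816/178059 = 1.28506
Risk in exposed = 168/1449 = 0.11594; risk in unexposed = 139/1501 = 0.09260; RR = 1.25201
OR/RR = 1.28506 / 1.25201 = 1.02640
The outcome is not rare, so the OR lies further from 1 than the RR.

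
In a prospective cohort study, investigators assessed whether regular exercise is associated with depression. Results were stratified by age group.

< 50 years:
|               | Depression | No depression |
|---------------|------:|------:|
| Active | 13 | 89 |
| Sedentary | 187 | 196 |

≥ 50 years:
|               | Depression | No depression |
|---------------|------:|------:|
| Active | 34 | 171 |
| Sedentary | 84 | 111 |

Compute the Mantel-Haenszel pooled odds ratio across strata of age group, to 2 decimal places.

OR_MH = Σ(aᵢdᵢ/nᵢ) / Σ(bᵢcᵢ/nᵢ), where nᵢ is the stratum total.
Stratum 1 (< 50 years): n = 485; a·d/n = 13·196/485 = 5.2536; b·c/n = 89·187/485 = 34.3155
Stratum 2 (≥ 50 years): n = 400; a·d/n = 34·111/400 = 9.4350; b·c/n = 171·84/400 = 35.9100
OR_MH = (5.2536 + 9.4350) / (34.3155 + 35.9100) = 14.6886 / 70.2255 = 0.20916

0.21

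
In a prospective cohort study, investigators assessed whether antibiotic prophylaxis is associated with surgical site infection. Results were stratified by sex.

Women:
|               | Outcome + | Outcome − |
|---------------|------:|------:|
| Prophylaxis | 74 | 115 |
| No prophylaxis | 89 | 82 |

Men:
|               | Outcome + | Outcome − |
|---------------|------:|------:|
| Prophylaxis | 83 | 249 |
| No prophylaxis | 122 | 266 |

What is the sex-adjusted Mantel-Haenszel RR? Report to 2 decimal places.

0.78

RR_MH = Σ(aᵢ·n₀ᵢ/nᵢ) / Σ(cᵢ·n₁ᵢ/nᵢ), with n₁ᵢ = aᵢ+bᵢ (exposed), n₀ᵢ = cᵢ+dᵢ (unexposed), nᵢ = n₁ᵢ+n₀ᵢ.
Stratum 1 (Women): n₁ = 189, n₀ = 171, n = 360; a·n₀/n = 74·171/360 = 35.1500; c·n₁/n = 89·189/360 = 46.7250
Stratum 2 (Men): n₁ = 332, n₀ = 388, n = 720; a·n₀/n = 83·388/720 = 44.7278; c·n₁/n = 122·332/720 = 56.2556
RR_MH = (35.1500 + 44.7278) / (46.7250 + 56.2556) = 79.8778 / 102.9806 = 0.77566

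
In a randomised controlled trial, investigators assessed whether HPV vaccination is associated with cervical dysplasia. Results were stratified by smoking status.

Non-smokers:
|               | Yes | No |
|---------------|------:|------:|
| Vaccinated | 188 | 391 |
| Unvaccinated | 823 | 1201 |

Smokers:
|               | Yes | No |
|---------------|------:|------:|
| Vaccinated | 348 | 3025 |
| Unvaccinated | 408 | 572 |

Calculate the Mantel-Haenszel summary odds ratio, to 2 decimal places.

0.33

OR_MH = Σ(aᵢdᵢ/nᵢ) / Σ(bᵢcᵢ/nᵢ), where nᵢ is the stratum total.
Stratum 1 (Non-smokers): n = 2603; a·d/n = 188·1201/2603 = 86.7415; b·c/n = 391·823/2603 = 123.6239
Stratum 2 (Smokers): n = 4353; a·d/n = 348·572/4353 = 45.7285; b·c/n = 3025·408/4353 = 283.5286
OR_MH = (86.7415 + 45.7285) / (123.6239 + 283.5286) = 132.4699 / 407.1525 = 0.32536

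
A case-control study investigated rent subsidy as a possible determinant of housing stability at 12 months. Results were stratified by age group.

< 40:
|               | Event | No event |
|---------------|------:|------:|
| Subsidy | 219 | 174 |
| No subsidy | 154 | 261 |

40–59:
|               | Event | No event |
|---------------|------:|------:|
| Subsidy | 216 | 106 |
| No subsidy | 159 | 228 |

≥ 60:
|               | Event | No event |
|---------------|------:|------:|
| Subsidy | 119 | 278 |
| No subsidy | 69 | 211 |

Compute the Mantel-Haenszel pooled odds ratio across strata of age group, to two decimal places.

2.08

OR_MH = Σ(aᵢdᵢ/nᵢ) / Σ(bᵢcᵢ/nᵢ), where nᵢ is the stratum total.
Stratum 1 (< 40): n = 808; a·d/n = 219·261/808 = 70.7413; b·c/n = 174·154/808 = 33.1634
Stratum 2 (40–59): n = 709; a·d/n = 216·228/709 = 69.4612; b·c/n = 106·159/709 = 23.7715
Stratum 3 (≥ 60): n = 677; a·d/n = 119·211/677 = 37.0886; b·c/n = 278·69/677 = 28.3338
OR_MH = (70.7413 + 69.4612 + 37.0886) / (33.1634 + 23.7715 + 28.3338) = 177.2912 / 85.2687 = 2.07921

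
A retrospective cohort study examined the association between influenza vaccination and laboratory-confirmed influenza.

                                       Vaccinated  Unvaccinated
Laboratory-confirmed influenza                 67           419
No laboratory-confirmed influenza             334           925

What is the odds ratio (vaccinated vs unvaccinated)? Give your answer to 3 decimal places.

Reading the table with exposure as columns: a = 67 (Vaccinated, case), b = 334 (Vaccinated, non-case), c = 419 (Unvaccinated, case), d = 925.
OR = (a·d)/(b·c) = (67 × 925) / (334 × 419) = 61975 / 139946 = 0.44285
Exposure is associated with lower odds of laboratory-confirmed influenza (OR = 0.44 < 1).

0.443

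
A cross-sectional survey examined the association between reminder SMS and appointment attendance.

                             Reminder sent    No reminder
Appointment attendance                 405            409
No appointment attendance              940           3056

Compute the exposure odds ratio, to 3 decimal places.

Reading the table with exposure as columns: a = 405 (Reminder sent, case), b = 940 (Reminder sent, non-case), c = 409 (No reminder, case), d = 3056.
OR = (a·d)/(b·c) = (405 × 3056) / (940 × 409) = 1237680 / 384460 = 3.21927
The odds of appointment attendance are about 3.22 times as high in the reminder sent group.

3.219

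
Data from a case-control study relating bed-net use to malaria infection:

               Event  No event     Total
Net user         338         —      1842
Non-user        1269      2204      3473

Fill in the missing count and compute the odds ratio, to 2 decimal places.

0.39

The missing cell is in the exposed row: 1842 − 338 = 1504.
So a = 338, b = 1504, c = 1269, d = 2204.
OR = (a·d)/(b·c) = (338 × 2204) / (1504 × 1269) = 744952 / 1908576 = 0.39032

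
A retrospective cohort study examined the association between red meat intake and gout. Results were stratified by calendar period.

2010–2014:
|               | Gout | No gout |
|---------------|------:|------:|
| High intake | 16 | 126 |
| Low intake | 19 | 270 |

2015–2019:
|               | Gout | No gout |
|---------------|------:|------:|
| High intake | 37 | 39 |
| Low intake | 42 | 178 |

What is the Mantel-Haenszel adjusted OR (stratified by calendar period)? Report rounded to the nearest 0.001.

2.911

OR_MH = Σ(aᵢdᵢ/nᵢ) / Σ(bᵢcᵢ/nᵢ), where nᵢ is the stratum total.
Stratum 1 (2010–2014): n = 431; a·d/n = 16·270/431 = 10.0232; b·c/n = 126·19/431 = 5.5545
Stratum 2 (2015–2019): n = 296; a·d/n = 37·178/296 = 22.2500; b·c/n = 39·42/296 = 5.5338
OR_MH = (10.0232 + 22.2500) / (5.5545 + 5.5338) = 32.2732 / 11.0883 = 2.91056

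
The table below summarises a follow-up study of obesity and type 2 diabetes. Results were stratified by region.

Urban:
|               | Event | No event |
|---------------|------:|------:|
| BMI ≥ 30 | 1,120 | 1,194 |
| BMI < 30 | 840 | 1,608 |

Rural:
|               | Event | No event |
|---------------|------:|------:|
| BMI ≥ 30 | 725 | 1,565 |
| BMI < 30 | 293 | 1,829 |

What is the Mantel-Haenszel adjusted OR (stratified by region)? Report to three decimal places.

OR_MH = Σ(aᵢdᵢ/nᵢ) / Σ(bᵢcᵢ/nᵢ), where nᵢ is the stratum total.
Stratum 1 (Urban): n = 4762; a·d/n = 1120·1608/4762 = 378.1940; b·c/n = 1194·840/4762 = 210.6174
Stratum 2 (Rural): n = 4412; a·d/n = 725·1829/4412 = 300.5496; b·c/n = 1565·293/4412 = 103.9313
OR_MH = (378.1940 + 300.5496) / (210.6174 + 103.9313) = 678.7437 / 314.5487 = 2.15783

2.158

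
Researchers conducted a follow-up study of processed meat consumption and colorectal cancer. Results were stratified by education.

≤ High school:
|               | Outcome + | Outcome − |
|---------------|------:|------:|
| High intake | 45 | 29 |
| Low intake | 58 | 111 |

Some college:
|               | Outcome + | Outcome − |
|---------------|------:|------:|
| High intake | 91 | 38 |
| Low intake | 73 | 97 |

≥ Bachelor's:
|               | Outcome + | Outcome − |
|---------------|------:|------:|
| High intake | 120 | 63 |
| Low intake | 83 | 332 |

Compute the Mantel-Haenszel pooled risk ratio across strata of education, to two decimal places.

RR_MH = Σ(aᵢ·n₀ᵢ/nᵢ) / Σ(cᵢ·n₁ᵢ/nᵢ), with n₁ᵢ = aᵢ+bᵢ (exposed), n₀ᵢ = cᵢ+dᵢ (unexposed), nᵢ = n₁ᵢ+n₀ᵢ.
Stratum 1 (≤ High school): n₁ = 74, n₀ = 169, n = 243; a·n₀/n = 45·169/243 = 31.2963; c·n₁/n = 58·74/243 = 17.6626
Stratum 2 (Some college): n₁ = 129, n₀ = 170, n = 299; a·n₀/n = 91·170/299 = 51.7391; c·n₁/n = 73·129/299 = 31.4950
Stratum 3 (≥ Bachelor's): n₁ = 183, n₀ = 415, n = 598; a·n₀/n = 120·415/598 = 83.2776; c·n₁/n = 83·183/598 = 25.3997
RR_MH = (31.2963 + 51.7391 + 83.2776) / (17.6626 + 31.4950 + 25.3997) = 166.3130 / 74.5572 = 2.23068

2.23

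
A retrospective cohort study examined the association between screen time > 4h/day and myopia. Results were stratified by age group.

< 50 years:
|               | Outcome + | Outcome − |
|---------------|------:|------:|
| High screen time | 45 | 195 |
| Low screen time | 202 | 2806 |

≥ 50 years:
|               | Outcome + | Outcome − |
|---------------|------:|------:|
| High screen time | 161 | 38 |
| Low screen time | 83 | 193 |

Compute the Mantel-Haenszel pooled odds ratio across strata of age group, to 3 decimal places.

5.557

OR_MH = Σ(aᵢdᵢ/nᵢ) / Σ(bᵢcᵢ/nᵢ), where nᵢ is the stratum total.
Stratum 1 (< 50 years): n = 3248; a·d/n = 45·2806/3248 = 38.8762; b·c/n = 195·202/3248 = 12.1275
Stratum 2 (≥ 50 years): n = 475; a·d/n = 161·193/475 = 65.4168; b·c/n = 38·83/475 = 6.6400
OR_MH = (38.8762 + 65.4168) / (12.1275 + 6.6400) = 104.2931 / 18.7675 = 5.55712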